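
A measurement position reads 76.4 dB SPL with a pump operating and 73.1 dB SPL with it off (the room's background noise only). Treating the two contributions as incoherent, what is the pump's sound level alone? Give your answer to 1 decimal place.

73.7 dB SPL

Subtract intensities: L_src = 10·log₁₀(10^(L_total/10) − 10^(L_bg/10)).
L_src = 10·log₁₀(10^(76.4/10) − 10^(73.1/10)) = 10·log₁₀(23230000) = 73.7 dB SPL.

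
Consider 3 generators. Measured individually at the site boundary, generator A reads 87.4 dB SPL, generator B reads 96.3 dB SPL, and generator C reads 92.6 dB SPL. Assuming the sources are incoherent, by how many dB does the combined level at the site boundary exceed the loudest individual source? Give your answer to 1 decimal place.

Uncorrelated sources add in intensity (power), not in dB.
L_total = 10·log₁₀(10^(87.4/10) + 10^(96.3/10) + 10^(92.6/10)) = 98.22 dB SPL.
Excess over the loudest (96.3 dB): 98.22 − 96.3 = 1.9 dB.

1.9 dB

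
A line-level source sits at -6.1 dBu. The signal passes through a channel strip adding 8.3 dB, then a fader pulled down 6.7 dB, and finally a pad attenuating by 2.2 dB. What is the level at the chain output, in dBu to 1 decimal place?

In dB, series stages simply add:
-6.1 + 8.3 − 6.7 − 2.2 = -6.7 dBu.

-6.7 dBu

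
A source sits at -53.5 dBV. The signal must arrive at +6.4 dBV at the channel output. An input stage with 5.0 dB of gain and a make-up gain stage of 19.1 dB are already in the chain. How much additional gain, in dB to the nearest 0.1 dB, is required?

The required make-up gain is the shortfall in the dB sum.
G = +6.4 − (-53.5) − 5.0 − 19.1 = 35.8 dB.

35.8 dB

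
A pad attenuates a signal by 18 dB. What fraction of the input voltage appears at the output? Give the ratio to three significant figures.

0.126

Voltage ratio = 10^(dB/20).
10^(-18/20) = 10^(-0.9000) = 0.126.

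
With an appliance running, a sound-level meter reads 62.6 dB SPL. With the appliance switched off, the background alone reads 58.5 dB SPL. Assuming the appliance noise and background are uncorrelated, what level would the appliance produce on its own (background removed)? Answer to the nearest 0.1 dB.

60.5 dB SPL

Subtract intensities: L_src = 10·log₁₀(10^(L_total/10) − 10^(L_bg/10)).
L_src = 10·log₁₀(10^(62.6/10) − 10^(58.5/10)) = 10·log₁₀(1112000) = 60.5 dB SPL.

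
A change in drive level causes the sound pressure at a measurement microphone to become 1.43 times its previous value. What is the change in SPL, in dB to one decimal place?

Sound pressure is an amplitude quantity: ΔL = 20·log₁₀(p₂/p₁).
20·log₁₀(1.43) = 3.1 dB.

3.1 dB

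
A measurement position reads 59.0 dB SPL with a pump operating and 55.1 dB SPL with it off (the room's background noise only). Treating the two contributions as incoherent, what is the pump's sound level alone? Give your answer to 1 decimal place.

56.7 dB SPL

Subtract intensities: L_src = 10·log₁₀(10^(L_total/10) − 10^(L_bg/10)).
L_src = 10·log₁₀(10^(59.0/10) − 10^(55.1/10)) = 10·log₁₀(470700) = 56.7 dB SPL.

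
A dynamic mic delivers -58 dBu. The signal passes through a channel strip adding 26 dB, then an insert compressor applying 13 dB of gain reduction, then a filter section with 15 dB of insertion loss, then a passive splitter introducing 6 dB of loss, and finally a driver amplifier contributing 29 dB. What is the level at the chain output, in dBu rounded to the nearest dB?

Gain stages sum in dB:
-58 + 26 − 13 − 15 − 6 + 29 = -37 dBu.

-37 dBu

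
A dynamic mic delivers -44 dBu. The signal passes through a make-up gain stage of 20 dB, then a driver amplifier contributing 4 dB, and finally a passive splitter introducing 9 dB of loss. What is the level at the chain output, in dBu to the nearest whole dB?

-29 dBu

In dB, series stages simply add:
-44 + 20 + 4 − 9 = -29 dBu.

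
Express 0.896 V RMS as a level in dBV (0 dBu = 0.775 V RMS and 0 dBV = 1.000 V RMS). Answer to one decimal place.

-1.0 dBV

dBV = 20·log₁₀(V / 1.000 V).
20·log₁₀(0.896/1.000) = -1.0 dBV.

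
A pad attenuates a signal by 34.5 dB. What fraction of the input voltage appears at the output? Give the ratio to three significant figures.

0.0188

Voltage ratio = 10^(dB/20).
10^(-34.5/20) = 10^(-1.725) = 0.0188.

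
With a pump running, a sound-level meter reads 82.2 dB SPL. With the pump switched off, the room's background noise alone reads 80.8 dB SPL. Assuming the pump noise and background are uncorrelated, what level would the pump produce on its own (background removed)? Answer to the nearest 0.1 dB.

Subtract intensities: L_src = 10·log₁₀(10^(L_total/10) − 10^(L_bg/10)).
L_src = 10·log₁₀(10^(82.2/10) − 10^(80.8/10)) = 10·log₁₀(45730000) = 76.6 dB SPL.

76.6 dB SPL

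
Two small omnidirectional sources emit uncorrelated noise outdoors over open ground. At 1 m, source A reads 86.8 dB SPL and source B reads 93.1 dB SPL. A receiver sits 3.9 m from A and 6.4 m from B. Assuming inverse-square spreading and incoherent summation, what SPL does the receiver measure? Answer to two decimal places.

At the listener: L_A = 86.8 − 20·log₁₀(3.9) = 74.979 dB; L_B = 93.1 − 20·log₁₀(6.4) = 76.976 dB.
Combined: 10·log₁₀(10^(74.979/10)+10^(76.976/10)) = 79.10 dB SPL.

79.10 dB SPL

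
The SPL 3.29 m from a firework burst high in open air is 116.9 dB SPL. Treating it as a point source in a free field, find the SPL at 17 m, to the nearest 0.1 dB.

For a point source in a free field, ΔL = −20·log₁₀(d₂/d₁).
ΔL = −20·log₁₀(17/3.29) = -14.27 dB, so L₂ = 116.9 + (-14.27) = 102.6 dB SPL.

102.6 dB SPL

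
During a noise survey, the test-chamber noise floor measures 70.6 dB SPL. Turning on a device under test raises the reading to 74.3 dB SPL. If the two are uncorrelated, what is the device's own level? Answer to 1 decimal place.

Remove the background by subtracting linear intensities:
L_src = 10·log₁₀(10^(74.3/10) − 10^(70.6/10)) = 10·log₁₀(15430000) = 71.9 dB SPL.

71.9 dB SPL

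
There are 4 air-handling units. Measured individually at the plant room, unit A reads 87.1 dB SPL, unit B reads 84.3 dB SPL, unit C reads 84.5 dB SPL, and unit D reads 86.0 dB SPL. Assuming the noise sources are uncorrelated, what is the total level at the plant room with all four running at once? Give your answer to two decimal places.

91.65 dB SPL

Incoherent sources sum as intensities:
L_total = 10·log₁₀(10^(87.1/10) + 10^(84.3/10) + 10^(84.5/10) + 10^(86.0/10)) = 10·log₁₀(1462000000) = 91.65 dB SPL.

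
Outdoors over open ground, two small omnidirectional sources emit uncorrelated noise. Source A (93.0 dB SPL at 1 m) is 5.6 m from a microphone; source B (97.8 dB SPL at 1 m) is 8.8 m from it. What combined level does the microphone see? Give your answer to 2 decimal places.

At the listener: L_A = 93.0 − 20·log₁₀(5.6) = 78.036 dB; L_B = 97.8 − 20·log₁₀(8.8) = 78.910 dB.
Combined: 10·log₁₀(10^(78.036/10)+10^(78.910/10)) = 81.51 dB SPL.

81.51 dB SPL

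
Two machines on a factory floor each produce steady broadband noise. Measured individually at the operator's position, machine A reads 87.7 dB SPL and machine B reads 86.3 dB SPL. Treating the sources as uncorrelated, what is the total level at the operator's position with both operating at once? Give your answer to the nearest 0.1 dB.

90.1 dB SPL

Uncorrelated sources add in intensity (power), not in dB.
L_total = 10·log₁₀(10^(87.7/10) + 10^(86.3/10)) = 10·log₁₀(1015000000) = 90.1 dB SPL.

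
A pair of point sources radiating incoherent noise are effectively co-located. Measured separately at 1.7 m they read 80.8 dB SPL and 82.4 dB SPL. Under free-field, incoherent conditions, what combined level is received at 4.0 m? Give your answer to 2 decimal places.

Combined at 1.7 m: 10·log₁₀(10^(80.8/10)+10^(82.4/10)) = 84.684 dB SPL.
Then apply −20·log₁₀(4.0/1.7) = -7.432 dB → 77.25 dB SPL.

77.25 dB SPL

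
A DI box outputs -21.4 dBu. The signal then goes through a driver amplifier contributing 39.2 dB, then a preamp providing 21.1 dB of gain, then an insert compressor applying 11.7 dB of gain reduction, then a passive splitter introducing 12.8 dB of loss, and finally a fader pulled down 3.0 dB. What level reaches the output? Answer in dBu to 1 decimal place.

+11.4 dBu

Cascaded gains and losses add directly in dB.
-21.4 + 39.2 + 21.1 − 11.7 − 12.8 − 3.0 = +11.4 dBu.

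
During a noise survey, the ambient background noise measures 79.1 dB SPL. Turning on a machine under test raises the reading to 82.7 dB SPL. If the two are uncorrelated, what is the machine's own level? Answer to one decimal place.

80.2 dB SPL

Background correction is a power subtraction:
L_src = 10·log₁₀(10^(82.7/10) − 10^(79.1/10)) = 10·log₁₀(104900000) = 80.2 dB SPL.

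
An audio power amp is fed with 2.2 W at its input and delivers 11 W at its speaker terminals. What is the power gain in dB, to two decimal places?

For a power ratio, dB = 10·log₁₀(P₂/P₁).
10·log₁₀(11/2.2) = 10·log₁₀(5.000) = 6.99 dB.

6.99 dB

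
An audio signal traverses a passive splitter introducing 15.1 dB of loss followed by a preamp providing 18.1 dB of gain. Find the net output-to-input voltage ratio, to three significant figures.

Net gain = (−15.1) + 18.1 = 3.0 dB.
Voltage ratio = 10^(3.0/20) = 1.41.

1.41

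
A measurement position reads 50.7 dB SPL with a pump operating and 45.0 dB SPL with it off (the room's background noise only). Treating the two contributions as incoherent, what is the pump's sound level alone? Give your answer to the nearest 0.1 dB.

Subtract intensities: L_src = 10·log₁₀(10^(L_total/10) − 10^(L_bg/10)).
L_src = 10·log₁₀(10^(50.7/10) − 10^(45.0/10)) = 10·log₁₀(85870) = 49.3 dB SPL.

49.3 dB SPL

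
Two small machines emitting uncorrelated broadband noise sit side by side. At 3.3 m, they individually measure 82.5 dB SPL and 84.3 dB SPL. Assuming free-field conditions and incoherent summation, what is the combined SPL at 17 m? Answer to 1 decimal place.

Combined at 3.3 m: 10·log₁₀(10^(82.5/10)+10^(84.3/10)) = 86.50 dB SPL.
Then apply −20·log₁₀(17/3.3) = -14.24 dB → 72.3 dB SPL.

72.3 dB SPL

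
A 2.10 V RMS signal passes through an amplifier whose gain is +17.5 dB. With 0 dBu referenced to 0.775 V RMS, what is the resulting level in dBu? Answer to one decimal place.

Input level: 20·log₁₀(2.10/0.775) = 8.66 dBu.
Output: 8.66 + 17.5 = +26.2 dBu.

+26.2 dBu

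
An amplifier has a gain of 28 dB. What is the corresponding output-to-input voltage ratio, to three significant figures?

25.1

Voltage ratio = 10^(dB/20).
10^(28/20) = 10^(1.400) = 25.1.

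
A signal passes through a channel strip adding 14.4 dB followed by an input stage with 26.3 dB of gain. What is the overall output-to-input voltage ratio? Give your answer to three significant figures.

Net gain = 14.4 + 26.3 = 40.7 dB.
Voltage ratio = 10^(40.7/20) = 108.

108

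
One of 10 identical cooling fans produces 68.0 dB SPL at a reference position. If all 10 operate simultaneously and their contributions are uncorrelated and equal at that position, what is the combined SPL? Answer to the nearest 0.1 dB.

78.0 dB SPL

10 equal incoherent sources raise the level by 10·log₁₀(10) = 10.00 dB.
L_total = 68.0 + 10.00 = 78.0 dB SPL.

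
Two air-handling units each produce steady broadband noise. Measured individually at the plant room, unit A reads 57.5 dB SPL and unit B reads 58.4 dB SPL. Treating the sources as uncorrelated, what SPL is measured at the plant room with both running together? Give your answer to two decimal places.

Incoherent sources sum as intensities:
L_total = 10·log₁₀(10^(57.5/10) + 10^(58.4/10)) = 10·log₁₀(1254000) = 60.98 dB SPL.

60.98 dB SPL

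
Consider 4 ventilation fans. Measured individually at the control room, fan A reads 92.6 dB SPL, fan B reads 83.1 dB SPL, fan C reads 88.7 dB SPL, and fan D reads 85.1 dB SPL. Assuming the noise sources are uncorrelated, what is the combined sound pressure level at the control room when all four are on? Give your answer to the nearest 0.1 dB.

Uncorrelated sources add in intensity (power), not in dB.
L_total = 10·log₁₀(10^(92.6/10) + 10^(83.1/10) + 10^(88.7/10) + 10^(85.1/10)) = 10·log₁₀(3089000000) = 94.9 dB SPL.

94.9 dB SPL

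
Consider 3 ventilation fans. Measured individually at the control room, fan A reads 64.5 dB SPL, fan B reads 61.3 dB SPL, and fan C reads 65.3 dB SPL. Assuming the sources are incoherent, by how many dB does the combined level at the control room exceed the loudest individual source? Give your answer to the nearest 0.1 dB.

Add the sources as powers (linear), then convert back to dB:
L_total = 10·log₁₀(10^(64.5/10) + 10^(61.3/10) + 10^(65.3/10)) = 68.78 dB SPL.
Excess over the loudest (65.3 dB): 68.78 − 65.3 = 3.5 dB.

3.5 dB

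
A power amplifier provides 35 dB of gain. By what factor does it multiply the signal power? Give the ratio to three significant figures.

3160

Power ratio = 10^(dB/10).
10^(35/10) = 10^(3.500) = 3160.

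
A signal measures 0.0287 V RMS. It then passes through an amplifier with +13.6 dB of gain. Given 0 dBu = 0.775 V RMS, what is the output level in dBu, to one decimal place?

-15.0 dBu

Input level: 20·log₁₀(0.0287/0.775) = -28.63 dBu.
Output: -28.63 + 13.6 = -15.0 dBu.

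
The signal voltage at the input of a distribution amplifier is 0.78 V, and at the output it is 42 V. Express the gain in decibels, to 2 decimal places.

34.62 dB

Voltage is an amplitude quantity, so gain = 20·log₁₀(V_out/V_in).
20·log₁₀(42/0.78) = 20·log₁₀(53.85) = 34.62 dB.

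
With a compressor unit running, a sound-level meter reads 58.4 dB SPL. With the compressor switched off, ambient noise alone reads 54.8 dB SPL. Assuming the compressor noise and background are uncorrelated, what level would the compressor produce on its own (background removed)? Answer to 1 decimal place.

55.9 dB SPL

Subtract intensities: L_src = 10·log₁₀(10^(L_total/10) − 10^(L_bg/10)).
L_src = 10·log₁₀(10^(58.4/10) − 10^(54.8/10)) = 10·log₁₀(389800) = 55.9 dB SPL.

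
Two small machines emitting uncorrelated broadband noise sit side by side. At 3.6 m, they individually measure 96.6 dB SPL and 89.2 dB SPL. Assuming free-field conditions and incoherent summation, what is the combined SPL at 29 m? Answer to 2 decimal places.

79.20 dB SPL

Combined at 3.6 m: 10·log₁₀(10^(96.6/10)+10^(89.2/10)) = 97.326 dB SPL.
Then apply −20·log₁₀(29/3.6) = -18.122 dB → 79.20 dB SPL.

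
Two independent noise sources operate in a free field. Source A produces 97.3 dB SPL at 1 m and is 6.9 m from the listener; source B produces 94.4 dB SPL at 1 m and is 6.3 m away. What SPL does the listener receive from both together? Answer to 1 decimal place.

At the listener: L_A = 97.3 − 20·log₁₀(6.9) = 80.52 dB; L_B = 94.4 − 20·log₁₀(6.3) = 78.41 dB.
Combined: 10·log₁₀(10^(80.52/10)+10^(78.41/10)) = 82.6 dB SPL.

82.6 dB SPL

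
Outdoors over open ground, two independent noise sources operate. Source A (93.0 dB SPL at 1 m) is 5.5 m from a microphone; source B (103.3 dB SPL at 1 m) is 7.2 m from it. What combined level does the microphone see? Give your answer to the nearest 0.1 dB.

At the listener: L_A = 93.0 − 20·log₁₀(5.5) = 78.19 dB; L_B = 103.3 − 20·log₁₀(7.2) = 86.15 dB.
Combined: 10·log₁₀(10^(78.19/10)+10^(86.15/10)) = 86.8 dB SPL.

86.8 dB SPL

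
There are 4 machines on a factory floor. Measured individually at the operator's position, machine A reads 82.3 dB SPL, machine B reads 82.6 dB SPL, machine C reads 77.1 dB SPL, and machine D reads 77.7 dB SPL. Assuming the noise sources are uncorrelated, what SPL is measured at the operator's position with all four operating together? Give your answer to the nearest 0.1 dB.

Add the sources as powers (linear), then convert back to dB:
L_total = 10·log₁₀(10^(82.3/10) + 10^(82.6/10) + 10^(77.1/10) + 10^(77.7/10)) = 10·log₁₀(462000000) = 86.6 dB SPL.

86.6 dB SPL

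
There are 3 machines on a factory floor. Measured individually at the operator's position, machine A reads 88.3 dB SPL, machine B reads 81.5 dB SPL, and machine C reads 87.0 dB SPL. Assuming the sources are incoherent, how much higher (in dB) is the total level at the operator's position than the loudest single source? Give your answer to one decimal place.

Incoherent sources sum as intensities:
L_total = 10·log₁₀(10^(88.3/10) + 10^(81.5/10) + 10^(87.0/10)) = 91.20 dB SPL.
Excess over the loudest (88.3 dB): 91.20 − 88.3 = 2.9 dB.

2.9 dB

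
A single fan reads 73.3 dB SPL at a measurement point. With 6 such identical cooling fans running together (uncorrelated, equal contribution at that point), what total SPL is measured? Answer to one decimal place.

81.1 dB SPL

6 equal incoherent sources raise the level by 10·log₁₀(6) = 7.78 dB.
L_total = 73.3 + 7.78 = 81.1 dB SPL.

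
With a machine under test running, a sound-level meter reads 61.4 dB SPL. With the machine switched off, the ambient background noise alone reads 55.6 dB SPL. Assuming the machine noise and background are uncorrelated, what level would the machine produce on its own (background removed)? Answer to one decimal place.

Background correction is a power subtraction:
L_src = 10·log₁₀(10^(61.4/10) − 10^(55.6/10)) = 10·log₁₀(1017000) = 60.1 dB SPL.

60.1 dB SPL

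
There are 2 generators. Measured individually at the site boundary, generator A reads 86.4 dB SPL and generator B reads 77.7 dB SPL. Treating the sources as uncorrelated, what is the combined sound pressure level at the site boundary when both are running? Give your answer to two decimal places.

86.95 dB SPL

Uncorrelated sources add in intensity (power), not in dB.
L_total = 10·log₁₀(10^(86.4/10) + 10^(77.7/10)) = 10·log₁₀(495400000) = 86.95 dB SPL.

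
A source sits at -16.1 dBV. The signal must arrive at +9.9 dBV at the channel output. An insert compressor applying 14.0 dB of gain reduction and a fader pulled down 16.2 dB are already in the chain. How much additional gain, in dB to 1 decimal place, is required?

The required make-up gain is the shortfall in the dB sum.
G = +9.9 − (-16.1) + 14.0 + 16.2 = 56.2 dB.

56.2 dB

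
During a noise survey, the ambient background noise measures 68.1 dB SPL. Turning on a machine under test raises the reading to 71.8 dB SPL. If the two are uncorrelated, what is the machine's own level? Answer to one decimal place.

Background correction is a power subtraction:
L_src = 10·log₁₀(10^(71.8/10) − 10^(68.1/10)) = 10·log₁₀(8679000) = 69.4 dB SPL.

69.4 dB SPL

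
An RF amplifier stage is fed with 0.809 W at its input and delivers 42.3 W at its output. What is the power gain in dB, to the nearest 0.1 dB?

For a power ratio, dB = 10·log₁₀(P₂/P₁).
10·log₁₀(42.3/0.809) = 10·log₁₀(52.29) = 17.2 dB.

17.2 dB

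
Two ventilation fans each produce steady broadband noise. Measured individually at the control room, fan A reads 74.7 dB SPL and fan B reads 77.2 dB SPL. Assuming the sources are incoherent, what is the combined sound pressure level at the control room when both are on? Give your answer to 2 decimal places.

Incoherent sources sum as intensities:
L_total = 10·log₁₀(10^(74.7/10) + 10^(77.2/10)) = 10·log₁₀(81990000) = 79.14 dB SPL.

79.14 dB SPL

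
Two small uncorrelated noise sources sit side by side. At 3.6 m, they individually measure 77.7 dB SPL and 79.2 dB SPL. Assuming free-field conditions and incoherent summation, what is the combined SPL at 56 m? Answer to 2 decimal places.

Combined at 3.6 m: 10·log₁₀(10^(77.7/10)+10^(79.2/10)) = 81.525 dB SPL.
Then apply −20·log₁₀(56/3.6) = -23.838 dB → 57.69 dB SPL.

57.69 dB SPL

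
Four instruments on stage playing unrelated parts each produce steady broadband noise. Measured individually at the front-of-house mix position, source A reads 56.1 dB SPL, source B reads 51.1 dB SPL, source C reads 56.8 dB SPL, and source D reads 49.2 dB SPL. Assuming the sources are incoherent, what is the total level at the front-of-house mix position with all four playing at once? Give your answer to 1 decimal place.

Add the sources as powers (linear), then convert back to dB:
L_total = 10·log₁₀(10^(56.1/10) + 10^(51.1/10) + 10^(56.8/10) + 10^(49.2/10)) = 10·log₁₀(1098000) = 60.4 dB SPL.

60.4 dB SPL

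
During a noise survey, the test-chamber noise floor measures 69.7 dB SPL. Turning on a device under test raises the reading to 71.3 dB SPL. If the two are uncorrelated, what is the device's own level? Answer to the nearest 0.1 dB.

66.2 dB SPL

Subtract intensities: L_src = 10·log₁₀(10^(L_total/10) − 10^(L_bg/10)).
L_src = 10·log₁₀(10^(71.3/10) − 10^(69.7/10)) = 10·log₁₀(4157000) = 66.2 dB SPL.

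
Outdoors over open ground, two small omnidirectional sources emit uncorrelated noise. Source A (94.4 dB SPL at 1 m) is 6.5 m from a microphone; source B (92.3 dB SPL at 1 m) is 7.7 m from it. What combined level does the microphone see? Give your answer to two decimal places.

At the listener: L_A = 94.4 − 20·log₁₀(6.5) = 78.142 dB; L_B = 92.3 − 20·log₁₀(7.7) = 74.570 dB.
Combined: 10·log₁₀(10^(78.142/10)+10^(74.570/10)) = 79.72 dB SPL.

79.72 dB SPL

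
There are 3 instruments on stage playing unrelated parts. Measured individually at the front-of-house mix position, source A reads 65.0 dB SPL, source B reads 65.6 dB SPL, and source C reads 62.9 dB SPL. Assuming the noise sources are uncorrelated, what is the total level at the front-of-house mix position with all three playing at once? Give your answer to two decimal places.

Uncorrelated sources add in intensity (power), not in dB.
L_total = 10·log₁₀(10^(65.0/10) + 10^(65.6/10) + 10^(62.9/10)) = 10·log₁₀(8743000) = 69.42 dB SPL.

69.42 dB SPL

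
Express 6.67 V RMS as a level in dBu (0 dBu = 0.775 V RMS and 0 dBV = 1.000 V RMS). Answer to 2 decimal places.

dBu = 20·log₁₀(V / 0.775 V).
20·log₁₀(6.67/0.775) = +18.70 dBu.

+18.70 dBu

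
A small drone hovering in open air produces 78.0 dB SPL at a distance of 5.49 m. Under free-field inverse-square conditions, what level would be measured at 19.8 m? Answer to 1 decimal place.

66.9 dB SPL

Free-field point source: level drops by 20·log₁₀ of the distance ratio.
ΔL = −20·log₁₀(19.8/5.49) = -11.14 dB, so L₂ = 78.0 + (-11.14) = 66.9 dB SPL.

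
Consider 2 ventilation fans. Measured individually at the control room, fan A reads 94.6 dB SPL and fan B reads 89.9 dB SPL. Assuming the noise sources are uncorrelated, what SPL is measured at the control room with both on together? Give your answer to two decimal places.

95.87 dB SPL

Incoherent sources sum as intensities:
L_total = 10·log₁₀(10^(94.6/10) + 10^(89.9/10)) = 10·log₁₀(3861000000) = 95.87 dB SPL.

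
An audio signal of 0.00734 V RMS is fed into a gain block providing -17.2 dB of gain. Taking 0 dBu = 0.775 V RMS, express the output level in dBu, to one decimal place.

-57.7 dBu

Input level: 20·log₁₀(0.00734/0.775) = -40.47 dBu.
Output: -40.47 − 17.2 = -57.7 dBu.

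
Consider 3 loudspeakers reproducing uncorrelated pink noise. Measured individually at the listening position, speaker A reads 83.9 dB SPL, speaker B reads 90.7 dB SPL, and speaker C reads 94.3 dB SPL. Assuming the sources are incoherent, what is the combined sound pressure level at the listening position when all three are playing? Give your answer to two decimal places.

96.14 dB SPL

Uncorrelated sources add in intensity (power), not in dB.
L_total = 10·log₁₀(10^(83.9/10) + 10^(90.7/10) + 10^(94.3/10)) = 10·log₁₀(4112000000) = 96.14 dB SPL.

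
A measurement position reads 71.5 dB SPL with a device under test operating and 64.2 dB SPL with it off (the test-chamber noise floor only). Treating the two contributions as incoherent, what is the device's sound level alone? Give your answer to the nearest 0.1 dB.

70.6 dB SPL

Background correction is a power subtraction:
L_src = 10·log₁₀(10^(71.5/10) − 10^(64.2/10)) = 10·log₁₀(11500000) = 70.6 dB SPL.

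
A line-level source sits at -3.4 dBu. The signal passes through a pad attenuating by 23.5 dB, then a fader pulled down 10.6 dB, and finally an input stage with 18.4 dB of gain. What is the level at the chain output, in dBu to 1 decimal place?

-19.1 dBu

In dB, series stages simply add:
-3.4 − 23.5 − 10.6 + 18.4 = -19.1 dBu.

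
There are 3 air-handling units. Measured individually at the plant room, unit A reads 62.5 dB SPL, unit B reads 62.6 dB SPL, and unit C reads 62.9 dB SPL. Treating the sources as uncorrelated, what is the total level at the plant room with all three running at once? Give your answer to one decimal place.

Uncorrelated sources add in intensity (power), not in dB.
L_total = 10·log₁₀(10^(62.5/10) + 10^(62.6/10) + 10^(62.9/10)) = 10·log₁₀(5548000) = 67.4 dB SPL.

67.4 dB SPL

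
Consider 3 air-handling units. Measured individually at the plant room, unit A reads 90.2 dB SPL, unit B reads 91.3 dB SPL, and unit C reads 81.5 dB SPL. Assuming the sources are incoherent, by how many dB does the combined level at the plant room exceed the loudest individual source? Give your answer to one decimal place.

2.7 dB

Incoherent sources sum as intensities:
L_total = 10·log₁₀(10^(90.2/10) + 10^(91.3/10) + 10^(81.5/10)) = 94.04 dB SPL.
Excess over the loudest (91.3 dB): 94.04 − 91.3 = 2.7 dB.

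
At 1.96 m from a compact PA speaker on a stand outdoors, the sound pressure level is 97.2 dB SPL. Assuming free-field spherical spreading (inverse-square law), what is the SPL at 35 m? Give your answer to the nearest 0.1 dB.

Free-field point source: level drops by 20·log₁₀ of the distance ratio.
ΔL = −20·log₁₀(35/1.96) = -25.04 dB, so L₂ = 97.2 + (-25.04) = 72.2 dB SPL.

72.2 dB SPL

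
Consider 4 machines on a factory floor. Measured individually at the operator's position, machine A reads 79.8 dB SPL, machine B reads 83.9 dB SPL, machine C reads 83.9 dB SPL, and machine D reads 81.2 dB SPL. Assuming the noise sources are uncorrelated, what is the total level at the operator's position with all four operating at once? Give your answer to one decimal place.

88.6 dB SPL

Add the sources as powers (linear), then convert back to dB:
L_total = 10·log₁₀(10^(79.8/10) + 10^(83.9/10) + 10^(83.9/10) + 10^(81.2/10)) = 10·log₁₀(718300000) = 88.6 dB SPL.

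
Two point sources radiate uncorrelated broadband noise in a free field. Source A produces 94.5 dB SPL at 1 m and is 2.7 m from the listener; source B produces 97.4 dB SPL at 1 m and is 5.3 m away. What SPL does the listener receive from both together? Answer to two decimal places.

At the listener: L_A = 94.5 − 20·log₁₀(2.7) = 85.873 dB; L_B = 97.4 − 20·log₁₀(5.3) = 82.914 dB.
Combined: 10·log₁₀(10^(85.873/10)+10^(82.914/10)) = 87.65 dB SPL.

87.65 dB SPL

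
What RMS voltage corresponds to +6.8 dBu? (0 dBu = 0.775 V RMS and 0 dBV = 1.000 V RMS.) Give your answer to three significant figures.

1.70 V

V = 0.775 V × 10^(+6.8/20).
= 0.775 × 2.188 = 1.70 V.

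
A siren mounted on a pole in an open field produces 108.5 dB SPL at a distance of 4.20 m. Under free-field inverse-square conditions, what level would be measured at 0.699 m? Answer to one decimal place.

124.1 dB SPL

For a point source in a free field, ΔL = −20·log₁₀(d₂/d₁).
ΔL = −20·log₁₀(0.699/4.20) = 15.58 dB, so L₂ = 108.5 + (15.58) = 124.1 dB SPL.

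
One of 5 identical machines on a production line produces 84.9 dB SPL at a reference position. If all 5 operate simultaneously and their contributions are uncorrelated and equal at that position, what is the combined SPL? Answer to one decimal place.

5 equal incoherent sources raise the level by 10·log₁₀(5) = 6.99 dB.
L_total = 84.9 + 6.99 = 91.9 dB SPL.

91.9 dB SPL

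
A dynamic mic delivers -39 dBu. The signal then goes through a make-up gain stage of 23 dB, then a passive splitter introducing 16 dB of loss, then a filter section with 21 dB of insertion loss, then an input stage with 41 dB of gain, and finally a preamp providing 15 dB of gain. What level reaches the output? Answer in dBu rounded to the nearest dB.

+3 dBu

Cascaded gains and losses add directly in dB.
-39 + 23 − 16 − 21 + 41 + 15 = +3 dBu.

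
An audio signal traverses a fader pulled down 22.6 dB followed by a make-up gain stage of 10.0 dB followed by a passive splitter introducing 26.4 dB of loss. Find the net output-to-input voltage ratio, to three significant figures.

Net gain = (−22.6) + 10.0 + (−26.4) = -39.0 dB.
Voltage ratio = 10^(-39.0/20) = 0.0112.

0.0112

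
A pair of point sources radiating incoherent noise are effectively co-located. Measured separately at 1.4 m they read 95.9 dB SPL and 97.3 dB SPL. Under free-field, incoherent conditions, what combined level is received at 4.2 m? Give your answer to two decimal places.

90.12 dB SPL

Combined at 1.4 m: 10·log₁₀(10^(95.9/10)+10^(97.3/10)) = 99.666 dB SPL.
Then apply −20·log₁₀(4.2/1.4) = -9.542 dB → 90.12 dB SPL.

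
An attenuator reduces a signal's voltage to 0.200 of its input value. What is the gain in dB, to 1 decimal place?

Voltage ratio → dB uses the 20·log₁₀ form:
20·log₁₀(0.200) = -14.0 dB.

-14.0 dB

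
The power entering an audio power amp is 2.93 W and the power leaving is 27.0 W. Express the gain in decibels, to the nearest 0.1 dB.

Power is a power quantity, so gain = 10·log₁₀(P_out/P_in).
10·log₁₀(27.0/2.93) = 10·log₁₀(9.215) = 9.6 dB.

9.6 dB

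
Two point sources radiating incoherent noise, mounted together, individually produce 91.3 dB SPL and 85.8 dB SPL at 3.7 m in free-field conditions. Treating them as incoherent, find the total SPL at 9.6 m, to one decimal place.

Combined at 3.7 m: 10·log₁₀(10^(91.3/10)+10^(85.8/10)) = 92.38 dB SPL.
Then apply −20·log₁₀(9.6/3.7) = -8.28 dB → 84.1 dB SPL.

84.1 dB SPL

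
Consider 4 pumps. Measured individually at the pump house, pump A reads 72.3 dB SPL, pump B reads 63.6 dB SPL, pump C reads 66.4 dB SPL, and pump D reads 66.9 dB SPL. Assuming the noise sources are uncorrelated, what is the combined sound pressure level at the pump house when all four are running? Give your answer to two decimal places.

74.55 dB SPL

Uncorrelated sources add in intensity (power), not in dB.
L_total = 10·log₁₀(10^(72.3/10) + 10^(63.6/10) + 10^(66.4/10) + 10^(66.9/10)) = 10·log₁₀(28540000) = 74.55 dB SPL.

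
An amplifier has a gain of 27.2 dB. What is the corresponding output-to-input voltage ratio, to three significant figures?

22.9

Voltage ratio = 10^(dB/20).
10^(27.2/20) = 10^(1.360) = 22.9.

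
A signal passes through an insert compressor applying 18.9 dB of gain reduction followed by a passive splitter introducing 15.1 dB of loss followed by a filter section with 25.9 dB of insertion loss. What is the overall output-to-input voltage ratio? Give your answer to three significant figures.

0.00101

Net gain = (−18.9) + (−15.1) + (−25.9) = -59.9 dB.
Voltage ratio = 10^(-59.9/20) = 0.00101.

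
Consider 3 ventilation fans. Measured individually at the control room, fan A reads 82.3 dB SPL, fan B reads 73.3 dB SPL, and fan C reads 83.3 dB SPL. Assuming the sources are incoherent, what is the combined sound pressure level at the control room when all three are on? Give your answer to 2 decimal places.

Incoherent sources sum as intensities:
L_total = 10·log₁₀(10^(82.3/10) + 10^(73.3/10) + 10^(83.3/10)) = 10·log₁₀(405000000) = 86.07 dB SPL.

86.07 dB SPL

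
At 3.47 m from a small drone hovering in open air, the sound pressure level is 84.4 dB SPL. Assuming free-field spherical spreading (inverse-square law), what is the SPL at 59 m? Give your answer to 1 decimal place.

Inverse-square spreading gives ΔL = −20·log₁₀(d₂/d₁).
ΔL = −20·log₁₀(59/3.47) = -24.61 dB, so L₂ = 84.4 + (-24.61) = 59.8 dB SPL.

59.8 dB SPL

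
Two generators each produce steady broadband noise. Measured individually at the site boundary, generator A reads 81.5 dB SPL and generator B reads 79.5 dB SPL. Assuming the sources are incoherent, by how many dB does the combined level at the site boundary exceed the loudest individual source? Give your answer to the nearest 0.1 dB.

2.1 dB

Uncorrelated sources add in intensity (power), not in dB.
L_total = 10·log₁₀(10^(81.5/10) + 10^(79.5/10)) = 83.62 dB SPL.
Excess over the loudest (81.5 dB): 83.62 − 81.5 = 2.1 dB.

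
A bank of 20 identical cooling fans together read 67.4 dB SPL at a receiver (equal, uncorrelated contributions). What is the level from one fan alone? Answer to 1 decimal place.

20 equal incoherent sources add 10·log₁₀(20) = 13.01 dB over one source.
L_one = 67.4 − 13.01 = 54.4 dB SPL.

54.4 dB SPL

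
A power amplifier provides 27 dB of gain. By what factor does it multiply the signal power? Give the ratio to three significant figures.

501

Power ratio = 10^(dB/10).
10^(27/10) = 10^(2.700) = 501.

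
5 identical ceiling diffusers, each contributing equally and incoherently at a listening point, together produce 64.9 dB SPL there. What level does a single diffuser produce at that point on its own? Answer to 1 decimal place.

5 equal incoherent sources add 10·log₁₀(5) = 6.99 dB over one source.
L_one = 64.9 − 6.99 = 57.9 dB SPL.

57.9 dB SPL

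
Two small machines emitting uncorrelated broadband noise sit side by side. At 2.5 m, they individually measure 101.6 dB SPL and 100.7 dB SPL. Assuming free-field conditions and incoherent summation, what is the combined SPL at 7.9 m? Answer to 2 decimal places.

Combined at 2.5 m: 10·log₁₀(10^(101.6/10)+10^(100.7/10)) = 104.184 dB SPL.
Then apply −20·log₁₀(7.9/2.5) = -9.994 dB → 94.19 dB SPL.

94.19 dB SPL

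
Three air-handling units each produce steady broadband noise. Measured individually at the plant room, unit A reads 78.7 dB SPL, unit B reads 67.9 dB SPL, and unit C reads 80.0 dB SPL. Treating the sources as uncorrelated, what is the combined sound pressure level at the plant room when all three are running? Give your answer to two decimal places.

Add the sources as powers (linear), then convert back to dB:
L_total = 10·log₁₀(10^(78.7/10) + 10^(67.9/10) + 10^(80.0/10)) = 10·log₁₀(180300000) = 82.56 dB SPL.

82.56 dB SPL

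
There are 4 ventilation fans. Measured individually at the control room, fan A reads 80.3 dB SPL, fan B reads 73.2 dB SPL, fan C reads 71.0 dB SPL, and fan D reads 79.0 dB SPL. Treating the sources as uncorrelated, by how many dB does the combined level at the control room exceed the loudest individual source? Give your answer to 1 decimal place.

Add the sources as powers (linear), then convert back to dB:
L_total = 10·log₁₀(10^(80.3/10) + 10^(73.2/10) + 10^(71.0/10) + 10^(79.0/10)) = 83.43 dB SPL.
Excess over the loudest (80.3 dB): 83.43 − 80.3 = 3.1 dB.

3.1 dB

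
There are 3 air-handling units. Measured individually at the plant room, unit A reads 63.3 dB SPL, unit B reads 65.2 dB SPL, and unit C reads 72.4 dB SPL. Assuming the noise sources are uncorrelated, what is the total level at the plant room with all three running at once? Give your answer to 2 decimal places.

Incoherent sources sum as intensities:
L_total = 10·log₁₀(10^(63.3/10) + 10^(65.2/10) + 10^(72.4/10)) = 10·log₁₀(22830000) = 73.58 dB SPL.

73.58 dB SPL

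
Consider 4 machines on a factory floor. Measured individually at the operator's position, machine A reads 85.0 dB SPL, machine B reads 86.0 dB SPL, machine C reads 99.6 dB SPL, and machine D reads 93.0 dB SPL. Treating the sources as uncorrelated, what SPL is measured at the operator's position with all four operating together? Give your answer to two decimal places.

Uncorrelated sources add in intensity (power), not in dB.
L_total = 10·log₁₀(10^(85.0/10) + 10^(86.0/10) + 10^(99.6/10) + 10^(93.0/10)) = 10·log₁₀(11830000000) = 100.73 dB SPL.

100.73 dB SPL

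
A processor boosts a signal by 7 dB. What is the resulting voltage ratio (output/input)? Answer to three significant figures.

2.24

Voltage ratio = 10^(dB/20).
10^(7/20) = 10^(0.3500) = 2.24.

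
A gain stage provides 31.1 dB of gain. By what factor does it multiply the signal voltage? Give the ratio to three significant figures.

Voltage ratio = 10^(dB/20).
10^(31.1/20) = 10^(1.555) = 35.9.

35.9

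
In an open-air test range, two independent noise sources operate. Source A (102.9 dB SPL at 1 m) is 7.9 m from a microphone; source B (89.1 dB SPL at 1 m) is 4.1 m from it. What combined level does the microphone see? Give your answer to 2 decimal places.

At the listener: L_A = 102.9 − 20·log₁₀(7.9) = 84.947 dB; L_B = 89.1 − 20·log₁₀(4.1) = 76.844 dB.
Combined: 10·log₁₀(10^(84.947/10)+10^(76.844/10)) = 85.57 dB SPL.

85.57 dB SPL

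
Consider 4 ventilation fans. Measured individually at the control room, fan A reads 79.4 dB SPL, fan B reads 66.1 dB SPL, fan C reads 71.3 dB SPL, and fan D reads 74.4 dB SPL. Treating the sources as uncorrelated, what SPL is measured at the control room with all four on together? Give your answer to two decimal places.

Uncorrelated sources add in intensity (power), not in dB.
L_total = 10·log₁₀(10^(79.4/10) + 10^(66.1/10) + 10^(71.3/10) + 10^(74.4/10)) = 10·log₁₀(132200000) = 81.21 dB SPL.

81.21 dB SPL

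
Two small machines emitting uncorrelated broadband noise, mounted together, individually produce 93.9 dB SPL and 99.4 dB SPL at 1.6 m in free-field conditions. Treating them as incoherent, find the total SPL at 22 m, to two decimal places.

77.71 dB SPL

Combined at 1.6 m: 10·log₁₀(10^(93.9/10)+10^(99.4/10)) = 100.478 dB SPL.
Then apply −20·log₁₀(22/1.6) = -22.766 dB → 77.71 dB SPL.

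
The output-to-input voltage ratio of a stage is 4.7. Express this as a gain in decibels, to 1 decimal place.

For a voltage ratio, dB = 20·log₁₀(V₂/V₁).
20·log₁₀(4.7) = 13.4 dB.

13.4 dB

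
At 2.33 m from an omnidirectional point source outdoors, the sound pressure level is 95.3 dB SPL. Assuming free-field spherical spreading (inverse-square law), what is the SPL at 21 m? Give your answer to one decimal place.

For a point source in a free field, ΔL = −20·log₁₀(d₂/d₁).
ΔL = −20·log₁₀(21/2.33) = -19.10 dB, so L₂ = 95.3 + (-19.10) = 76.2 dB SPL.

76.2 dB SPL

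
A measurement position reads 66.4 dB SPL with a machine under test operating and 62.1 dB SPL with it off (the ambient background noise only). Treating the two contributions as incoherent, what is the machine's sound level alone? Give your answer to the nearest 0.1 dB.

Remove the background by subtracting linear intensities:
L_src = 10·log₁₀(10^(66.4/10) − 10^(62.1/10)) = 10·log₁₀(2743000) = 64.4 dB SPL.

64.4 dB SPL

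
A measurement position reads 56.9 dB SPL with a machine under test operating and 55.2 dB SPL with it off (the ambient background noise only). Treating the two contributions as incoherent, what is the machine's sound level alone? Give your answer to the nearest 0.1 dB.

Remove the background by subtracting linear intensities:
L_src = 10·log₁₀(10^(56.9/10) − 10^(55.2/10)) = 10·log₁₀(158600) = 52.0 dB SPL.

52.0 dB SPL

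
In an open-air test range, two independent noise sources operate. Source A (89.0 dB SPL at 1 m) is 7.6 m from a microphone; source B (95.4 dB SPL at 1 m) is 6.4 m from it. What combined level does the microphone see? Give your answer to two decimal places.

At the listener: L_A = 89.0 − 20·log₁₀(7.6) = 71.384 dB; L_B = 95.4 − 20·log₁₀(6.4) = 79.276 dB.
Combined: 10·log₁₀(10^(71.384/10)+10^(79.276/10)) = 79.93 dB SPL.

79.93 dB SPL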